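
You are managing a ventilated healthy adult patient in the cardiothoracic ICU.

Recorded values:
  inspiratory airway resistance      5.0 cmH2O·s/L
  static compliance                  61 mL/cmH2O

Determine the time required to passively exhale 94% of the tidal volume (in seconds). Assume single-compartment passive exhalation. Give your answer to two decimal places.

0.86

τ = R × C = 5.0 × 61 mL/cmH2O = 5.0 × 0.061 L/cmH2O = 0.305 s.
Exhaled fraction f = 1 − e^(−t/τ) → t = −τ·ln(1 − f) = −0.305·ln(0.06) = 0.8581 s.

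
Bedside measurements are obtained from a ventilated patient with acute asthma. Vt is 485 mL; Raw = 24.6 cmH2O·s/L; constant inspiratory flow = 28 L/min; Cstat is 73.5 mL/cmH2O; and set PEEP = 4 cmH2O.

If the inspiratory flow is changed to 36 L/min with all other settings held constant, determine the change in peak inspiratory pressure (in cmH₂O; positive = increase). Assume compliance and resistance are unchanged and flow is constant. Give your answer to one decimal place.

Flow: 28 L/min ÷ 60 = 0.4667 L/s.
New flow: 36 L/min ÷ 60 = 0.6 L/s.
PIP = Vt/C + R·V̇ + PEEP (constant-flow equation of motion).
Only the resistive term changes: ΔPIP = R × ΔV̇ = 24.6 × (0.6 − 0.4667) = 24.6 × 0.1333 = 3.279 cmH2O.

3.3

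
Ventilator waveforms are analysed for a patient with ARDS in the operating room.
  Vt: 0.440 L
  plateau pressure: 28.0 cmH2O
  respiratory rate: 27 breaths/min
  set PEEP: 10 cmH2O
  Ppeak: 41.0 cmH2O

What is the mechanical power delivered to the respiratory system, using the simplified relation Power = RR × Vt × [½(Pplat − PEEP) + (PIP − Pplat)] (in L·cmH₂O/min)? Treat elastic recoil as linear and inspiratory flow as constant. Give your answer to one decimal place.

261.4

Per-breath work = Vt × [½(Pplat−PEEP) + (PIP−Pplat)] = 0.440 × [0.5×18.0 + 13.0] = 0.440 × 22.0 = 9.68 L·cmH2O.
Power = 27 × 9.68 = 261.36 L·cmH2O/min.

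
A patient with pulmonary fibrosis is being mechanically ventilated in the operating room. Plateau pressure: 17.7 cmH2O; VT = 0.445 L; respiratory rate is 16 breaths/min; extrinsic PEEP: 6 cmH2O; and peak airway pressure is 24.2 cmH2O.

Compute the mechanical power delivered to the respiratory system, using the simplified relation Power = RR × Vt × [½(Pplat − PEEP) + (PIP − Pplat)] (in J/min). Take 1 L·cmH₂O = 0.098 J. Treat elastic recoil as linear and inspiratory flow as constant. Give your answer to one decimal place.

8.6

Per-breath work = Vt × [½(Pplat−PEEP) + (PIP−Pplat)] = 0.445 × [0.5×11.7 + 6.5] = 0.445 × 12.35 = 5.496 L·cmH2O.
Power = 16 × 5.496 = 87.936 L·cmH2O/min.
× 0.098 J/(L·cmH2O) → 8.618 J/min.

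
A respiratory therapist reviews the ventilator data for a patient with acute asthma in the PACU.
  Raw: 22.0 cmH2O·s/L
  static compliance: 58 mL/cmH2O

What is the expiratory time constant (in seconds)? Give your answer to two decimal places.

1.28

τ = R × C = 22.0 × 58 mL/cmH2O = 22.0 × 0.058 L/cmH2O = 1.276 s.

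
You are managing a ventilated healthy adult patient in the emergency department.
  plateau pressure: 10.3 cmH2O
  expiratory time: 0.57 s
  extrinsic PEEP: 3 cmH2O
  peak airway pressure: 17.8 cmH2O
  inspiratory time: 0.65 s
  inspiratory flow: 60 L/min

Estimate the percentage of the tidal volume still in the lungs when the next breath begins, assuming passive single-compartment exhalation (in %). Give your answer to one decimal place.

42.6

Flow: 60 L/min ÷ 60 = 1 L/s.
Vt = flow × Ti = 1 L/s × 0.65 s × 1000 mL/L = 650.0 mL.
R = (PIP − Pplat)/V̇ = (17.8 − 10.3) / 1 = 7.5/1 = 7.5 cmH2O·s/L.
C = Vt/(Pplat − PEEP) = 650.0 / (10.3 − 3) = 650.0/7.3 = 89.041 mL/cmH2O.
τ = R × C = 7.5 × 0.08904 L/cmH2O = 0.6678 s.
Fraction remaining at end-expiration = e^(−Te/τ) = e^(−0.57/0.6678) = 0.4259 → 42.59%.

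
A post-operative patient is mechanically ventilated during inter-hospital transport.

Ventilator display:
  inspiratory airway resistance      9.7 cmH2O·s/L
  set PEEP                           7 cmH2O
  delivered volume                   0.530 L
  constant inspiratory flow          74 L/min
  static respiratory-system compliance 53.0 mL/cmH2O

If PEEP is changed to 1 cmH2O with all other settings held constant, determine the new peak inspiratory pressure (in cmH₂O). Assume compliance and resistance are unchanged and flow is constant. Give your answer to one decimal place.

23.0

Flow: 74 L/min ÷ 60 = 1.2333 L/s.
PIP = Vt/C + R·V̇ + PEEP (constant-flow equation of motion).
Only the baseline term changes: ΔPIP = ΔPEEP = 1 − 7 = -6.0 cmH2O.
Original PIP = 530/53.0 + 9.7×1.2333 + 7 = 28.963 cmH2O; new PIP = 28.963 + (-6.0) = 22.963 cmH2O.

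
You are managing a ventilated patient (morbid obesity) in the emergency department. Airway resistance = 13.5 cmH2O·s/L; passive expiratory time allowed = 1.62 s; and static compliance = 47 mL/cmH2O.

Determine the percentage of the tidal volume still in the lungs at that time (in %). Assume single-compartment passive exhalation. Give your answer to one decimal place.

7.8

τ = R × C = 13.5 × 47 mL/cmH2O = 13.5 × 0.047 L/cmH2O = 0.6345 s.
Passive exhalation: V(t)/V₀ = e^(−t/τ) = e^(−1.62/0.6345) = 0.07783.
Fraction remaining = 0.07783 → 7.783%.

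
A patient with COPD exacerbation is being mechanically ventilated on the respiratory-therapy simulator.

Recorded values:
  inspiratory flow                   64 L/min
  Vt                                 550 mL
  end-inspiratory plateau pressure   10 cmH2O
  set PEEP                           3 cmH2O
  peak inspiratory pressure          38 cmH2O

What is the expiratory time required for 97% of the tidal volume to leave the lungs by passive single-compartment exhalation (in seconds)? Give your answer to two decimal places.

7.23

Flow: 64 L/min ÷ 60 = 1.0667 L/s.
R = (PIP − Pplat)/V̇ = (38 − 10) / 1.0667 = 28.0/1.0667 = 26.249 cmH2O·s/L.
C = Vt/(Pplat − PEEP) = 550.0 / (10 − 3) = 550.0/7.0 = 78.571 mL/cmH2O.
τ = R × C = 26.249 × 0.07857 L/cmH2O = 2.062 s.
t = −τ·ln(1 − 0.97) = −2.062·ln(0.03) = 7.231 s.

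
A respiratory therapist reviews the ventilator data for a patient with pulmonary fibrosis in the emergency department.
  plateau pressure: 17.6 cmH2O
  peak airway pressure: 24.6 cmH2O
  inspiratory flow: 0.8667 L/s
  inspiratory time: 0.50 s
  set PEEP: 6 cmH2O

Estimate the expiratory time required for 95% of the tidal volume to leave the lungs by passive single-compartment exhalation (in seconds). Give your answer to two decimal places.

0.90

Vt = flow × Ti = 0.8667 L/s × 0.50 s × 1000 mL/L = 433.35 mL.
R = (PIP − Pplat)/V̇ = (24.6 − 17.6) / 0.8667 = 7.0/0.8667 = 8.077 cmH2O·s/L.
C = Vt/(Pplat − PEEP) = 433.35 / (17.6 − 6) = 433.35/11.6 = 37.358 mL/cmH2O.
τ = R × C = 8.077 × 0.03736 L/cmH2O = 0.3018 s.
t = −τ·ln(1 − 0.95) = −0.3018·ln(0.05) = 0.9041 s.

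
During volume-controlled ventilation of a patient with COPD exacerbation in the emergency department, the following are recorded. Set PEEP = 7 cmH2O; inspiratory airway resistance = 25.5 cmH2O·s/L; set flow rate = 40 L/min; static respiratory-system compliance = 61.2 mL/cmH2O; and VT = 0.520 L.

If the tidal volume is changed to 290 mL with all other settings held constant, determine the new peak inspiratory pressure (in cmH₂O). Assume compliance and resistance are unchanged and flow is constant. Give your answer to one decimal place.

28.7

Flow: 40 L/min ÷ 60 = 0.6667 L/s.
PIP = Vt/C + R·V̇ + PEEP (constant-flow equation of motion).
Only the elastic term changes: ΔPIP = ΔVt / C = (290 − 520) / 61.2 = -3.758 cmH2O.
Original PIP = 520/61.2 + 25.5×0.6667 + 7 = 32.498 cmH2O; new PIP = 32.498 + (-3.758) = 28.74 cmH2O.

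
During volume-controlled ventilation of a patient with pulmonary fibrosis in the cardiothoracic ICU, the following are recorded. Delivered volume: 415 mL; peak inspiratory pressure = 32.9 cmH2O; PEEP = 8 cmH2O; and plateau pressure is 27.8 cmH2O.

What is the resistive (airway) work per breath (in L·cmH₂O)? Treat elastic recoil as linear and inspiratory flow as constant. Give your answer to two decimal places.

2.12

With constant inspiratory flow the resistive pressure is constant at PIP − Pplat = 32.9 − 27.8 = 5.1 cmH2O, so resistive work = 5.1 × 0.415 = 2.117 L·cmH2O.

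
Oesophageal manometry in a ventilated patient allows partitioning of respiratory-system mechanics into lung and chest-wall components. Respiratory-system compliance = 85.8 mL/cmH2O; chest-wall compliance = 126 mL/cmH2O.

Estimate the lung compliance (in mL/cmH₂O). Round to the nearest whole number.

269

1/CL = 1/Crs − 1/Ccw.
1/CL = 1/85.8 − 1/126 = 0.003719.
CL = 268.89 mL/cmH2O.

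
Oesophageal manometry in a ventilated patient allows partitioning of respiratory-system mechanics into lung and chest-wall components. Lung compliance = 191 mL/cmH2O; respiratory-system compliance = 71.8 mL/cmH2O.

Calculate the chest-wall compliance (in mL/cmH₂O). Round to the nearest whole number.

115

1/Ccw = 1/Crs − 1/CL.
1/Ccw = 1/71.8 − 1/191 = 0.008692.
Ccw = 115.05 mL/cmH2O.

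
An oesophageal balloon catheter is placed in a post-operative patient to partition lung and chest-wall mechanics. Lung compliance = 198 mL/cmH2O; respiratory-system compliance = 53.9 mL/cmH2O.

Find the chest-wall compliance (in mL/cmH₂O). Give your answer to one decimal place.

74.1

1/Ccw = 1/Crs − 1/CL.
1/Ccw = 1/53.9 − 1/198 = 0.0135.
Ccw = 74.074 mL/cmH2O.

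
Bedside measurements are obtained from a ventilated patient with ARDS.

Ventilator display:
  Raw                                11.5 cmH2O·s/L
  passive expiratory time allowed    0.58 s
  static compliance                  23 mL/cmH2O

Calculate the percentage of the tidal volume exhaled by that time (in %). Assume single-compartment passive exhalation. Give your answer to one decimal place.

τ = R × C = 11.5 × 23 mL/cmH2O = 11.5 × 0.023 L/cmH2O = 0.2645 s.
Passive exhalation: V(t)/V₀ = e^(−t/τ) = e^(−0.58/0.2645) = 0.1116.
Fraction exhaled = 1 − 0.1116 = 0.8884 → 88.84%.

88.8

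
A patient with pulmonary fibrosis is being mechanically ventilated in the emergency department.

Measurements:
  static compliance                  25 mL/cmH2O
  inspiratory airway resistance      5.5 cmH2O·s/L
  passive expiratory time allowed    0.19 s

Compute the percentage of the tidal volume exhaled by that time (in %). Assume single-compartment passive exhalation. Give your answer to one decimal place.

74.9

τ = R × C = 5.5 × 25 mL/cmH2O = 5.5 × 0.025 L/cmH2O = 0.1375 s.
Passive exhalation: V(t)/V₀ = e^(−t/τ) = e^(−0.19/0.1375) = 0.2511.
Fraction exhaled = 1 − 0.2511 = 0.7489 → 74.89%.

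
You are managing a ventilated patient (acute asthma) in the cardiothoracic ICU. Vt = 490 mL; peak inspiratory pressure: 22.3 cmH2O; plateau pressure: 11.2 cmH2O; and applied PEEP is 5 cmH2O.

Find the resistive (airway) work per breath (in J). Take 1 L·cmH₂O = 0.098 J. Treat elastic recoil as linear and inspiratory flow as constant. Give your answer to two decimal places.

With constant inspiratory flow the resistive pressure is constant at PIP − Pplat = 22.3 − 11.2 = 11.1 cmH2O, so resistive work = 11.1 × 0.490 = 5.439 L·cmH2O.
× 0.098 J/(L·cmH2O) → 0.533 J.

0.53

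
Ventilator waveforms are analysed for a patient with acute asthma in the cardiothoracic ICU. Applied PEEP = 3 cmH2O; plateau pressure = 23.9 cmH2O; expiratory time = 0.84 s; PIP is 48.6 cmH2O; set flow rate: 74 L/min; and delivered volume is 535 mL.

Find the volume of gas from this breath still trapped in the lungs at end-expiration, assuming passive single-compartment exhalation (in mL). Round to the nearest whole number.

104

Flow: 74 L/min ÷ 60 = 1.2333 L/s.
R = (PIP − Pplat)/V̇ = (48.6 − 23.9) / 1.2333 = 24.7/1.2333 = 20.028 cmH2O·s/L.
C = Vt/(Pplat − PEEP) = 535.0 / (23.9 − 3) = 535.0/20.9 = 25.598 mL/cmH2O.
τ = R × C = 20.028 × 0.0256 L/cmH2O = 0.5127 s.
Fraction remaining = e^(−Te/τ) = e^(−0.84/0.5127) = 0.1943.
Trapped volume = 535.0 × 0.1943 = 103.95 mL.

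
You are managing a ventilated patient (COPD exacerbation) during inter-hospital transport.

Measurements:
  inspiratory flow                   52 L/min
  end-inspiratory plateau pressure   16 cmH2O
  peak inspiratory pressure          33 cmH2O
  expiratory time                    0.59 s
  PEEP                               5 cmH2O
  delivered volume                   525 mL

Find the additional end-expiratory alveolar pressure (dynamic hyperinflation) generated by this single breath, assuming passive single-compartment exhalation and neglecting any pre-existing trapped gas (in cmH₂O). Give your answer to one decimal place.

5.9

Flow: 52 L/min ÷ 60 = 0.8667 L/s.
R = (PIP − Pplat)/V̇ = (33 − 16) / 0.8667 = 17.0/0.8667 = 19.615 cmH2O·s/L.
C = Vt/(Pplat − PEEP) = 525.0 / (16 − 5) = 525.0/11.0 = 47.727 mL/cmH2O.
τ = R × C = 19.615 × 0.04773 L/cmH2O = 0.9362 s.
Fraction remaining = e^(−Te/τ) = e^(−0.59/0.9362) = 0.5325; trapped volume = 525.0 × 0.5325 = 279.56 mL.
Additional alveolar pressure from trapping ≈ V_trapped / C = 279.56 / 47.727 = 5.857 cmH2O.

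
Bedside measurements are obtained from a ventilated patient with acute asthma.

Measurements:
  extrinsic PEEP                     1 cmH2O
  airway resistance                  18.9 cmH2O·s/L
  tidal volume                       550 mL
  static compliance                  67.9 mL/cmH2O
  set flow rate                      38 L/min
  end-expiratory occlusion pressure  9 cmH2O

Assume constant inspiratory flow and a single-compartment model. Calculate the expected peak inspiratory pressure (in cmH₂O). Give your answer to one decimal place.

Flow: 38 L/min ÷ 60 = 0.6333 L/s.
Total PEEP = 9 cmH2O (set 1 + intrinsic 8); this is the baseline alveolar pressure.
Equation of motion (constant flow): PIP = Vt/C + R·V̇ + PEEP.
PIP = 550/67.9 + 18.9×0.6333 + 9 = 8.1 + 11.969 + 9 = 29.069 cmH2O.

29.1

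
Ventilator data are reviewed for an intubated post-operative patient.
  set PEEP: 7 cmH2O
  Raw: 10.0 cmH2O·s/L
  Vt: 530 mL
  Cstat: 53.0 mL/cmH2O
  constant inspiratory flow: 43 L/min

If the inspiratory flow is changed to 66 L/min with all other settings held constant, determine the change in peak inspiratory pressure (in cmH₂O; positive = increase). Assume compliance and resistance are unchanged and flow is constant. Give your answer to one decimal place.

Flow: 43 L/min ÷ 60 = 0.7167 L/s.
New flow: 66 L/min ÷ 60 = 1.1 L/s.
PIP = Vt/C + R·V̇ + PEEP (constant-flow equation of motion).
Only the resistive term changes: ΔPIP = R × ΔV̇ = 10.0 × (1.1 − 0.7167) = 10.0 × 0.3833 = 3.833 cmH2O.

3.8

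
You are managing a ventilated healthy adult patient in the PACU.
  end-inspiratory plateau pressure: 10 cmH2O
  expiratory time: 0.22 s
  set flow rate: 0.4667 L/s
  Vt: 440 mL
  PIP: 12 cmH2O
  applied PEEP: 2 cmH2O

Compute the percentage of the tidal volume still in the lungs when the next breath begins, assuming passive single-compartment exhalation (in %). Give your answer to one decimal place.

R = (PIP − Pplat)/V̇ = (12 − 10) / 0.4667 = 2.0/0.4667 = 4.285 cmH2O·s/L.
C = Vt/(Pplat − PEEP) = 440.0 / (10 − 2) = 440.0/8.0 = 55.0 mL/cmH2O.
τ = R × C = 4.285 × 0.055 L/cmH2O = 0.2357 s.
Fraction remaining at end-expiration = e^(−Te/τ) = e^(−0.22/0.2357) = 0.3932 → 39.32%.

39.3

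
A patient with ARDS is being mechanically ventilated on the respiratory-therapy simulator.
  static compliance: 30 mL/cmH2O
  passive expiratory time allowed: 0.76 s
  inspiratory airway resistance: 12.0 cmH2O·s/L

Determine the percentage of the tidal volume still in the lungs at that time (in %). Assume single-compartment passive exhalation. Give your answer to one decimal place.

12.1

τ = R × C = 12.0 × 30 mL/cmH2O = 12.0 × 0.030 L/cmH2O = 0.36 s.
Passive exhalation: V(t)/V₀ = e^(−t/τ) = e^(−0.76/0.36) = 0.1211.
Fraction remaining = 0.1211 → 12.11%.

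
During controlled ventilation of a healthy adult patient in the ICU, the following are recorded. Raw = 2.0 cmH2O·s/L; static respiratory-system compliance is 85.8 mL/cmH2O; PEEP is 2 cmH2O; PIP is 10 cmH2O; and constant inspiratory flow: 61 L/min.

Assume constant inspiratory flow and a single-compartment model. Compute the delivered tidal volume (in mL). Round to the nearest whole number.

Flow: 61 L/min ÷ 60 = 1.0167 L/s.
Equation of motion (constant flow): PIP = Vt/C + R·V̇ + PEEP.
Vt/C = PIP − R·V̇ − PEEP = 10 − 2.033 − 2 = 5.967 cmH2O.
Vt = C × 5.967 = 85.8 × 5.967 = 511.97 mL.

512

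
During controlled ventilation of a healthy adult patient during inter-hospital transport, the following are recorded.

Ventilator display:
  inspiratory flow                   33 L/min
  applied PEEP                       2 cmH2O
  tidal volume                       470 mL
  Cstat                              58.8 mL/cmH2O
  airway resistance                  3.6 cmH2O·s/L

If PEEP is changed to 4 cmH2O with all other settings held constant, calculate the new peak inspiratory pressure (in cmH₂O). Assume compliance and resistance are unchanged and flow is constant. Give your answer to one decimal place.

Flow: 33 L/min ÷ 60 = 0.55 L/s.
PIP = Vt/C + R·V̇ + PEEP (constant-flow equation of motion).
Only the baseline term changes: ΔPIP = ΔPEEP = 4 − 2 = 2.0 cmH2O.
Original PIP = 470/58.8 + 3.6×0.55 + 2 = 11.973 cmH2O; new PIP = 11.973 + (2.0) = 13.973 cmH2O.

14.0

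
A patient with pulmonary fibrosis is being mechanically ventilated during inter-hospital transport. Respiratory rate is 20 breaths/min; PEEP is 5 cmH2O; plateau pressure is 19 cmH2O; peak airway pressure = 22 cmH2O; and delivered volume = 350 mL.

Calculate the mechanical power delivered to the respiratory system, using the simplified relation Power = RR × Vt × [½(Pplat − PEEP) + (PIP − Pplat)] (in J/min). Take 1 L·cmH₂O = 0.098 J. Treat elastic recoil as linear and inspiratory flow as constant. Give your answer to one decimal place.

Per-breath work = Vt × [½(Pplat−PEEP) + (PIP−Pplat)] = 0.350 × [0.5×14.0 + 3.0] = 0.350 × 10.0 = 3.5 L·cmH2O.
Power = 20 × 3.5 = 70.0 L·cmH2O/min.
× 0.098 J/(L·cmH2O) → 6.86 J/min.

6.9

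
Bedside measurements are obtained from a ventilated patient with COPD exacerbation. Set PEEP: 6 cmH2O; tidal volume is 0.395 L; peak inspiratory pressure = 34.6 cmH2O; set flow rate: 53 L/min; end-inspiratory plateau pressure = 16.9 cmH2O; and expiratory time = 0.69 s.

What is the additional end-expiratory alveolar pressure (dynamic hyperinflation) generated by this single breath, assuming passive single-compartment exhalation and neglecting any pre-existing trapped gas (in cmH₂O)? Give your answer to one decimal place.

Flow: 53 L/min ÷ 60 = 0.8833 L/s.
R = (PIP − Pplat)/V̇ = (34.6 − 16.9) / 0.8833 = 17.7/0.8833 = 20.038 cmH2O·s/L.
C = Vt/(Pplat − PEEP) = 395.0 / (16.9 − 6) = 395.0/10.9 = 36.239 mL/cmH2O.
τ = R × C = 20.038 × 0.03624 L/cmH2O = 0.7262 s.
Fraction remaining = e^(−Te/τ) = e^(−0.69/0.7262) = 0.3867; trapped volume = 395.0 × 0.3867 = 152.75 mL.
Additional alveolar pressure from trapping ≈ V_trapped / C = 152.75 / 36.239 = 4.215 cmH2O.

4.2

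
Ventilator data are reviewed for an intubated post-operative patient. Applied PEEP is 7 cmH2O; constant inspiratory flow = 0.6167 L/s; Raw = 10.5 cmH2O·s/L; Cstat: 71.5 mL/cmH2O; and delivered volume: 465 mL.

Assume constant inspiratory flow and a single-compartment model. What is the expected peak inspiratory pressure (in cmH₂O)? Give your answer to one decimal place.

20.0

Equation of motion (constant flow): PIP = Vt/C + R·V̇ + PEEP.
PIP = 465/71.5 + 10.5×0.6167 + 7 = 6.503 + 6.475 + 7 = 19.978 cmH2O.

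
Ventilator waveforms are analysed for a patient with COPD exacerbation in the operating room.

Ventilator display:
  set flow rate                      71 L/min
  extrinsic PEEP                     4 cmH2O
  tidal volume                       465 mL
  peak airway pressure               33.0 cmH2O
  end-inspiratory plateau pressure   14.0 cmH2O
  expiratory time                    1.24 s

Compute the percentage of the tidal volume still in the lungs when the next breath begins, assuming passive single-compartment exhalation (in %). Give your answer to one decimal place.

Flow: 71 L/min ÷ 60 = 1.1833 L/s.
R = (PIP − Pplat)/V̇ = (33.0 − 14.0) / 1.1833 = 19.0/1.1833 = 16.057 cmH2O·s/L.
C = Vt/(Pplat − PEEP) = 465.0 / (14.0 − 4) = 465.0/10.0 = 46.5 mL/cmH2O.
τ = R × C = 16.057 × 0.0465 L/cmH2O = 0.7467 s.
Fraction remaining at end-expiration = e^(−Te/τ) = e^(−1.24/0.7467) = 0.19 → 19.0%.

19.0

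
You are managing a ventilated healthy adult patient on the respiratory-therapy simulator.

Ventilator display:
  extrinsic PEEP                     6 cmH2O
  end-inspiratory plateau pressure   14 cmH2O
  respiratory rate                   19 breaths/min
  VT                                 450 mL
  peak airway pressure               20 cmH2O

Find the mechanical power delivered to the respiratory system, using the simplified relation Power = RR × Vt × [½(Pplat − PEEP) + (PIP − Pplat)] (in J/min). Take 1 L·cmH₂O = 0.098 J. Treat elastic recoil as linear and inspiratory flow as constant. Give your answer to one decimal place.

8.4

Per-breath work = Vt × [½(Pplat−PEEP) + (PIP−Pplat)] = 0.450 × [0.5×8.0 + 6.0] = 0.450 × 10.0 = 4.5 L·cmH2O.
Power = 19 × 4.5 = 85.5 L·cmH2O/min.
× 0.098 J/(L·cmH2O) → 8.379 J/min.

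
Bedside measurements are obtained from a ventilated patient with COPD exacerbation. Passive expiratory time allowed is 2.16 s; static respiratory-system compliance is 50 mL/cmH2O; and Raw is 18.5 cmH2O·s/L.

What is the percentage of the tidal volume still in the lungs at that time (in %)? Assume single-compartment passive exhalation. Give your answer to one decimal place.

9.7

τ = R × C = 18.5 × 50 mL/cmH2O = 18.5 × 0.050 L/cmH2O = 0.925 s.
Passive exhalation: V(t)/V₀ = e^(−t/τ) = e^(−2.16/0.925) = 0.0968.
Fraction remaining = 0.0968 → 9.68%.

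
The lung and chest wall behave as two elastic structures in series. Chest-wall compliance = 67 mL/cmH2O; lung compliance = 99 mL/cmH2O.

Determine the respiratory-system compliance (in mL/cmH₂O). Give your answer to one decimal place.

Lung and chest wall are elastances in series: 1/Crs = 1/CL + 1/Ccw.
1/Crs = 1/99 + 1/67 = 0.02503.
Crs = 39.952 mL/cmH2O.

40.0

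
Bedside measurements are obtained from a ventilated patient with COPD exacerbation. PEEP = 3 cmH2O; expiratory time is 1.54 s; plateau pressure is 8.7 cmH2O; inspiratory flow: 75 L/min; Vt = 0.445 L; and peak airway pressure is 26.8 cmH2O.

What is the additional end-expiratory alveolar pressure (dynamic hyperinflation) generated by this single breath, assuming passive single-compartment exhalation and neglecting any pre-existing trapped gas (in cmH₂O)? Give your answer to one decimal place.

1.5

Flow: 75 L/min ÷ 60 = 1.25 L/s.
R = (PIP − Pplat)/V̇ = (26.8 − 8.7) / 1.25 = 18.1/1.25 = 14.48 cmH2O·s/L.
C = Vt/(Pplat − PEEP) = 445.0 / (8.7 − 3) = 445.0/5.7 = 78.07 mL/cmH2O.
τ = R × C = 14.48 × 0.07807 L/cmH2O = 1.13 s.
Fraction remaining = e^(−Te/τ) = e^(−1.54/1.13) = 0.2559; trapped volume = 445.0 × 0.2559 = 113.88 mL.
Additional alveolar pressure from trapping ≈ V_trapped / C = 113.88 / 78.07 = 1.459 cmH2O.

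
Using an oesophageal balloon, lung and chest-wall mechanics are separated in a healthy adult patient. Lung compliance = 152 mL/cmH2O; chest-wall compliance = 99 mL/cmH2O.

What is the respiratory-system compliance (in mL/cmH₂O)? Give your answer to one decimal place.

Lung and chest wall are elastances in series: 1/Crs = 1/CL + 1/Ccw.
1/Crs = 1/152 + 1/99 = 0.01668.
Crs = 59.952 mL/cmH2O.

60.0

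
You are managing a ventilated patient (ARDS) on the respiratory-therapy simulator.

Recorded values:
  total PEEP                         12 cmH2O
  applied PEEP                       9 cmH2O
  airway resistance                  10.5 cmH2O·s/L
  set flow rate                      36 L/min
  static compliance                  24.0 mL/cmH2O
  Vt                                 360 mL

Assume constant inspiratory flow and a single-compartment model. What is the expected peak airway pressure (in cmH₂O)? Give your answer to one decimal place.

33.3

Flow: 36 L/min ÷ 60 = 0.6 L/s.
Total PEEP = 12 cmH2O (set 9 + intrinsic 3); this is the baseline alveolar pressure.
Equation of motion (constant flow): PIP = Vt/C + R·V̇ + PEEP.
PIP = 360/24.0 + 10.5×0.6 + 12 = 15.0 + 6.3 + 12 = 33.3 cmH2O.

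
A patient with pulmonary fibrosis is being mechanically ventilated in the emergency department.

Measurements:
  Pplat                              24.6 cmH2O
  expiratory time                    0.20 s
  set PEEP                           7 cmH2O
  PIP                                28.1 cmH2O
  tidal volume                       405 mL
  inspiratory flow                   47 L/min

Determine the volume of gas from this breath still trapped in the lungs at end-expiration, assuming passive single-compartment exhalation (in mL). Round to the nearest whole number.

Flow: 47 L/min ÷ 60 = 0.7833 L/s.
R = (PIP − Pplat)/V̇ = (28.1 − 24.6) / 0.7833 = 3.5/0.7833 = 4.468 cmH2O·s/L.
C = Vt/(Pplat − PEEP) = 405.0 / (24.6 − 7) = 405.0/17.6 = 23.011 mL/cmH2O.
τ = R × C = 4.468 × 0.02301 L/cmH2O = 0.1028 s.
Fraction remaining = e^(−Te/τ) = e^(−0.20/0.1028) = 0.1429.
Trapped volume = 405.0 × 0.1429 = 57.875 mL.

58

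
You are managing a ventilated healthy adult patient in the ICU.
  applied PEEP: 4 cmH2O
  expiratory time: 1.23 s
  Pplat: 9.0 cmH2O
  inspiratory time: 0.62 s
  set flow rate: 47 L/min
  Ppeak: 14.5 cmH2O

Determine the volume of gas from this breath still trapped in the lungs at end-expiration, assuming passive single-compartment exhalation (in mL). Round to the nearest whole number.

80

Flow: 47 L/min ÷ 60 = 0.7833 L/s.
Vt = flow × Ti = 0.7833 L/s × 0.62 s × 1000 mL/L = 485.65 mL.
R = (PIP − Pplat)/V̇ = (14.5 − 9.0) / 0.7833 = 5.5/0.7833 = 7.022 cmH2O·s/L.
C = Vt/(Pplat − PEEP) = 485.65 / (9.0 − 4) = 485.65/5.0 = 97.13 mL/cmH2O.
τ = R × C = 7.022 × 0.09713 L/cmH2O = 0.682 s.
Fraction remaining = e^(−Te/τ) = e^(−1.23/0.682) = 0.1647.
Trapped volume = 485.65 × 0.1647 = 79.987 mL.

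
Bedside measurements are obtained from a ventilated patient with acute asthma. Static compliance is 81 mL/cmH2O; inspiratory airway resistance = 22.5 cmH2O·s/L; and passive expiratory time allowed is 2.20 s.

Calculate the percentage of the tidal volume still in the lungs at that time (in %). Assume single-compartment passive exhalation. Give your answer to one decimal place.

29.9

τ = R × C = 22.5 × 81 mL/cmH2O = 22.5 × 0.081 L/cmH2O = 1.823 s.
Passive exhalation: V(t)/V₀ = e^(−t/τ) = e^(−2.20/1.823) = 0.2992.
Fraction remaining = 0.2992 → 29.92%.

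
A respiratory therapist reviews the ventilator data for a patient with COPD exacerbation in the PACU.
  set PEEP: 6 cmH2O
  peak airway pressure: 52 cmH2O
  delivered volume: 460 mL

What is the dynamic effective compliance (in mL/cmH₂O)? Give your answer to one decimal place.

Dynamic compliance = Vt / (PIP − PEEP) = 460 / (52 − 6) = 460 / 46.0 = 10.0 mL/cmH2O.

10.0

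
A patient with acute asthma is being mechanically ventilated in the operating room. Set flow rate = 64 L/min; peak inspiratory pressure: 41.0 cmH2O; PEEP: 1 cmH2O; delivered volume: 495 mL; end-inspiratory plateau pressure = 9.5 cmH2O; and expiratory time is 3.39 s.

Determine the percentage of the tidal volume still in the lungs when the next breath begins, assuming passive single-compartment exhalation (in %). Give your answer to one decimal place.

13.9

Flow: 64 L/min ÷ 60 = 1.0667 L/s.
R = (PIP − Pplat)/V̇ = (41.0 − 9.5) / 1.0667 = 31.5/1.0667 = 29.53 cmH2O·s/L.
C = Vt/(Pplat − PEEP) = 495.0 / (9.5 − 1) = 495.0/8.5 = 58.235 mL/cmH2O.
τ = R × C = 29.53 × 0.05824 L/cmH2O = 1.72 s.
Fraction remaining at end-expiration = e^(−Te/τ) = e^(−3.39/1.72) = 0.1393 → 13.93%.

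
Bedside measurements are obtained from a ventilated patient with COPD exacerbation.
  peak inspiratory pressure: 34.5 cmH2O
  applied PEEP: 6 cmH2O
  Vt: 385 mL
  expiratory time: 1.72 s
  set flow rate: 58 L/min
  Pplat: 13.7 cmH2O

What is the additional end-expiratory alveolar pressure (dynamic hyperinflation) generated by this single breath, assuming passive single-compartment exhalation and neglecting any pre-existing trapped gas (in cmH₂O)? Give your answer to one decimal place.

Flow: 58 L/min ÷ 60 = 0.9667 L/s.
R = (PIP − Pplat)/V̇ = (34.5 − 13.7) / 0.9667 = 20.8/0.9667 = 21.516 cmH2O·s/L.
C = Vt/(Pplat − PEEP) = 385.0 / (13.7 − 6) = 385.0/7.7 = 50.0 mL/cmH2O.
τ = R × C = 21.516 × 0.05 L/cmH2O = 1.076 s.
Fraction remaining = e^(−Te/τ) = e^(−1.72/1.076) = 0.2022; trapped volume = 385.0 × 0.2022 = 77.847 mL.
Additional alveolar pressure from trapping ≈ V_trapped / C = 77.847 / 50.0 = 1.557 cmH2O.

1.6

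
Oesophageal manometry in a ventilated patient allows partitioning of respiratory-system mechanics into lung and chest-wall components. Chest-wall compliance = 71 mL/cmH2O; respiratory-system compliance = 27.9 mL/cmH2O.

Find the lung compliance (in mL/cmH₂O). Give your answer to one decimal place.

1/CL = 1/Crs − 1/Ccw.
1/CL = 1/27.9 − 1/71 = 0.02176.
CL = 45.956 mL/cmH2O.

46.0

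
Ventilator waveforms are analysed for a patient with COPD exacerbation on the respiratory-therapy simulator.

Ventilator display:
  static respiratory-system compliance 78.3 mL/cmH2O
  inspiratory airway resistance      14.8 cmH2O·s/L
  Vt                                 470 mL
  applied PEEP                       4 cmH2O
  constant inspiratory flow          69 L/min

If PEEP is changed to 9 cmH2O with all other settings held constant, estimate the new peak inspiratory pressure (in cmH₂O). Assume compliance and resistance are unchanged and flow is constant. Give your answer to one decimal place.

32.0

Flow: 69 L/min ÷ 60 = 1.15 L/s.
PIP = Vt/C + R·V̇ + PEEP (constant-flow equation of motion).
Only the baseline term changes: ΔPIP = ΔPEEP = 9 − 4 = 5.0 cmH2O.
Original PIP = 470/78.3 + 14.8×1.15 + 4 = 27.023 cmH2O; new PIP = 27.023 + (5.0) = 32.023 cmH2O.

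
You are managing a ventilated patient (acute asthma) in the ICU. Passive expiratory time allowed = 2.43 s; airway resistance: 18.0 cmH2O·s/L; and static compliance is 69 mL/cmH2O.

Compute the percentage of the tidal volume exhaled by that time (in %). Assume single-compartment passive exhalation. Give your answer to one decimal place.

τ = R × C = 18.0 × 69 mL/cmH2O = 18.0 × 0.069 L/cmH2O = 1.242 s.
Passive exhalation: V(t)/V₀ = e^(−t/τ) = e^(−2.43/1.242) = 0.1413.
Fraction exhaled = 1 − 0.1413 = 0.8587 → 85.87%.

85.9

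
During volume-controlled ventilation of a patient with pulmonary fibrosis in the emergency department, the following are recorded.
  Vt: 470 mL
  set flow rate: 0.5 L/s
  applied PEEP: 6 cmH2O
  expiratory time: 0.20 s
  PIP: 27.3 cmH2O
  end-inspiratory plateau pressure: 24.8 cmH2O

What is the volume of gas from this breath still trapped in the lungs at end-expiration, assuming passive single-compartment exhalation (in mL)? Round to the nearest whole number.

95

R = (PIP − Pplat)/V̇ = (27.3 − 24.8) / 0.5 = 2.5/0.5 = 5.0 cmH2O·s/L.
C = Vt/(Pplat − PEEP) = 470.0 / (24.8 − 6) = 470.0/18.8 = 25.0 mL/cmH2O.
τ = R × C = 5.0 × 0.025 L/cmH2O = 0.125 s.
Fraction remaining = e^(−Te/τ) = e^(−0.20/0.125) = 0.2019.
Trapped volume = 470.0 × 0.2019 = 94.893 mL.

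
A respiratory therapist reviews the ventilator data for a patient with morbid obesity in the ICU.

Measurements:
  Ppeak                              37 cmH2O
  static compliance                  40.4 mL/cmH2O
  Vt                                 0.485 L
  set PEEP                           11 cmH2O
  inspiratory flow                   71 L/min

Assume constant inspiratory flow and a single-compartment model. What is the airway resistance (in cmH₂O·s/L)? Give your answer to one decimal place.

11.8

Flow: 71 L/min ÷ 60 = 1.1833 L/s.
Equation of motion (constant flow): PIP = Vt/C + R·V̇ + PEEP.
R·V̇ = PIP − Vt/C − PEEP = 37 − 485/40.4 − 11 = 37 − 12.005 − 11 = 13.995 cmH2O.
R = 13.995 / 1.1833 = 11.827 cmH2O·s/L.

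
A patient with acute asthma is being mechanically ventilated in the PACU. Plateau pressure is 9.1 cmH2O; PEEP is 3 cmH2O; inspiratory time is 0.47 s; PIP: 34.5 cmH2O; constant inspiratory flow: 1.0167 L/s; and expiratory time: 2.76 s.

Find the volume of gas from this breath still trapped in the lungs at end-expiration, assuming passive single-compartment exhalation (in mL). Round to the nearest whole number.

Vt = flow × Ti = 1.0167 L/s × 0.47 s × 1000 mL/L = 477.85 mL.
R = (PIP − Pplat)/V̇ = (34.5 − 9.1) / 1.0167 = 25.4/1.0167 = 24.983 cmH2O·s/L.
C = Vt/(Pplat − PEEP) = 477.85 / (9.1 − 3) = 477.85/6.1 = 78.336 mL/cmH2O.
τ = R × C = 24.983 × 0.07834 L/cmH2O = 1.957 s.
Fraction remaining = e^(−Te/τ) = e^(−2.76/1.957) = 0.2441.
Trapped volume = 477.85 × 0.2441 = 116.64 mL.

117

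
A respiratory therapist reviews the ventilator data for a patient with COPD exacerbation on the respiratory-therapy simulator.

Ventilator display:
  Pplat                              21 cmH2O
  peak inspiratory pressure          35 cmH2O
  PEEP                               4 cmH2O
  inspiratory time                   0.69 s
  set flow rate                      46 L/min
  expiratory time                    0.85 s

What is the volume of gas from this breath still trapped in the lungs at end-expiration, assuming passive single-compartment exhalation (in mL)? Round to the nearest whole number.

Flow: 46 L/min ÷ 60 = 0.7667 L/s.
Vt = flow × Ti = 0.7667 L/s × 0.69 s × 1000 mL/L = 529.02 mL.
R = (PIP − Pplat)/V̇ = (35 − 21) / 0.7667 = 14.0/0.7667 = 18.26 cmH2O·s/L.
C = Vt/(Pplat − PEEP) = 529.02 / (21 − 4) = 529.02/17.0 = 31.119 mL/cmH2O.
τ = R × C = 18.26 × 0.03112 L/cmH2O = 0.5683 s.
Fraction remaining = e^(−Te/τ) = e^(−0.85/0.5683) = 0.2241.
Trapped volume = 529.02 × 0.2241 = 118.55 mL.

119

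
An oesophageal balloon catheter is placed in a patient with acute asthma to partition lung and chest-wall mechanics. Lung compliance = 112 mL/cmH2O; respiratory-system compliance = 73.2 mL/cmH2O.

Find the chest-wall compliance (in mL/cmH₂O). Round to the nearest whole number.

1/Ccw = 1/Crs − 1/CL.
1/Ccw = 1/73.2 − 1/112 = 0.004733.
Ccw = 211.28 mL/cmH2O.

211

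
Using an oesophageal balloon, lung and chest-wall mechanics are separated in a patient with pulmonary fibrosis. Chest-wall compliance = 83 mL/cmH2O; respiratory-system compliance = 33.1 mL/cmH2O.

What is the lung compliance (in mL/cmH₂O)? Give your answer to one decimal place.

55.1

1/CL = 1/Crs − 1/Ccw.
1/CL = 1/33.1 − 1/83 = 0.01816.
CL = 55.066 mL/cmH2O.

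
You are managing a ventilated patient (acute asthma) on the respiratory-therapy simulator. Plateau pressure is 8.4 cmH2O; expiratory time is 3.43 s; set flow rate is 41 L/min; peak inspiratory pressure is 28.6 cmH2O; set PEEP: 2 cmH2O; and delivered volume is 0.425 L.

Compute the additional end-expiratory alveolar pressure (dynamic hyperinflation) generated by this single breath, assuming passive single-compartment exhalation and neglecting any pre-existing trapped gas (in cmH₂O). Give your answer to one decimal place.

1.1

Flow: 41 L/min ÷ 60 = 0.6833 L/s.
R = (PIP − Pplat)/V̇ = (28.6 − 8.4) / 0.6833 = 20.2/0.6833 = 29.562 cmH2O·s/L.
C = Vt/(Pplat − PEEP) = 425.0 / (8.4 − 2) = 425.0/6.4 = 66.406 mL/cmH2O.
τ = R × C = 29.562 × 0.06641 L/cmH2O = 1.963 s.
Fraction remaining = e^(−Te/τ) = e^(−3.43/1.963) = 0.1742; trapped volume = 425.0 × 0.1742 = 74.035 mL.
Additional alveolar pressure from trapping ≈ V_trapped / C = 74.035 / 66.406 = 1.115 cmH2O.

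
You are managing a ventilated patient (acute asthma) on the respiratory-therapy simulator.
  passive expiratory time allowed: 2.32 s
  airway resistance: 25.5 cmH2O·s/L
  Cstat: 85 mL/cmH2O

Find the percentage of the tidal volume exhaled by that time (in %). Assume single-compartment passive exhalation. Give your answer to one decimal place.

65.7

τ = R × C = 25.5 × 85 mL/cmH2O = 25.5 × 0.085 L/cmH2O = 2.168 s.
Passive exhalation: V(t)/V₀ = e^(−t/τ) = e^(−2.32/2.168) = 0.343.
Fraction exhaled = 1 − 0.343 = 0.657 → 65.7%.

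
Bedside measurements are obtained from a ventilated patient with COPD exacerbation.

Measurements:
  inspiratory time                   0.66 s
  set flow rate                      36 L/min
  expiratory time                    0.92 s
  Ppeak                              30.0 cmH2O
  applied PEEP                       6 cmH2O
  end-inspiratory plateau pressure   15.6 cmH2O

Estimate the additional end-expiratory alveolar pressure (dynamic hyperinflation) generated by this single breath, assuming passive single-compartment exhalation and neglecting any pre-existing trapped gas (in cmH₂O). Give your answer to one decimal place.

3.8

Flow: 36 L/min ÷ 60 = 0.6 L/s.
Vt = flow × Ti = 0.6 L/s × 0.66 s × 1000 mL/L = 396.0 mL.
R = (PIP − Pplat)/V̇ = (30.0 − 15.6) / 0.6 = 14.4/0.6 = 24.0 cmH2O·s/L.
C = Vt/(Pplat − PEEP) = 396.0 / (15.6 − 6) = 396.0/9.6 = 41.25 mL/cmH2O.
τ = R × C = 24.0 × 0.04125 L/cmH2O = 0.99 s.
Fraction remaining = e^(−Te/τ) = e^(−0.92/0.99) = 0.3948; trapped volume = 396.0 × 0.3948 = 156.34 mL.
Additional alveolar pressure from trapping ≈ V_trapped / C = 156.34 / 41.25 = 3.79 cmH2O.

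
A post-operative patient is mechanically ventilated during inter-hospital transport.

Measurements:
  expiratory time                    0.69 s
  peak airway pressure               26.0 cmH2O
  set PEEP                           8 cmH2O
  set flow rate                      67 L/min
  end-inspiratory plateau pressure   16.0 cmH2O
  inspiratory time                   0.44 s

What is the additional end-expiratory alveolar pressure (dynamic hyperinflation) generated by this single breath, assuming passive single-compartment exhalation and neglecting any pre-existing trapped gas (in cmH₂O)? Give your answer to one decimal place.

2.3

Flow: 67 L/min ÷ 60 = 1.1167 L/s.
Vt = flow × Ti = 1.1167 L/s × 0.44 s × 1000 mL/L = 491.35 mL.
R = (PIP − Pplat)/V̇ = (26.0 − 16.0) / 1.1167 = 10.0/1.1167 = 8.955 cmH2O·s/L.
C = Vt/(Pplat − PEEP) = 491.35 / (16.0 − 8) = 491.35/8.0 = 61.419 mL/cmH2O.
τ = R × C = 8.955 × 0.06142 L/cmH2O = 0.55 s.
Fraction remaining = e^(−Te/τ) = e^(−0.69/0.55) = 0.2852; trapped volume = 491.35 × 0.2852 = 140.13 mL.
Additional alveolar pressure from trapping ≈ V_trapped / C = 140.13 / 61.419 = 2.282 cmH2O.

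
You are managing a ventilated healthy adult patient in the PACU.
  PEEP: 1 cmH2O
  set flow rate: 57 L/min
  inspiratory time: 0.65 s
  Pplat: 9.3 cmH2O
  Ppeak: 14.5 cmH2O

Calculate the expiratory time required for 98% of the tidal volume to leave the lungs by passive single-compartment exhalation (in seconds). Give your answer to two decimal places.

Flow: 57 L/min ÷ 60 = 0.95 L/s.
Vt = flow × Ti = 0.95 L/s × 0.65 s × 1000 mL/L = 617.5 mL.
R = (PIP − Pplat)/V̇ = (14.5 − 9.3) / 0.95 = 5.2/0.95 = 5.474 cmH2O·s/L.
C = Vt/(Pplat − PEEP) = 617.5 / (9.3 − 1) = 617.5/8.3 = 74.398 mL/cmH2O.
τ = R × C = 5.474 × 0.0744 L/cmH2O = 0.4073 s.
t = −τ·ln(1 − 0.98) = −0.4073·ln(0.02) = 1.593 s.

1.59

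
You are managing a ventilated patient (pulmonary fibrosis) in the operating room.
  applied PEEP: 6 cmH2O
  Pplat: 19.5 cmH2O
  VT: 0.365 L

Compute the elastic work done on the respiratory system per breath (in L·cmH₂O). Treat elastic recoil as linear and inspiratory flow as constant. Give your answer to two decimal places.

Elastic work ≈ ½ × (Pplat − PEEP) × Vt = 0.5 × (19.5 − 6) × 0.365 L = 0.5 × 13.5 × 0.365 = 2.464 L·cmH2O.

2.46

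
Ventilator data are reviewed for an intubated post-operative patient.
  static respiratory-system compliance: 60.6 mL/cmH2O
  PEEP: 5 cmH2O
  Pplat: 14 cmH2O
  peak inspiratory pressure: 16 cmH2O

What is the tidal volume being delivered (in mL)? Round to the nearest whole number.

545

Vt = Cstat × (Pplat − PEEP) = 60.6 × (14 − 5) = 60.6 × 9.0 = 545.4 mL.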